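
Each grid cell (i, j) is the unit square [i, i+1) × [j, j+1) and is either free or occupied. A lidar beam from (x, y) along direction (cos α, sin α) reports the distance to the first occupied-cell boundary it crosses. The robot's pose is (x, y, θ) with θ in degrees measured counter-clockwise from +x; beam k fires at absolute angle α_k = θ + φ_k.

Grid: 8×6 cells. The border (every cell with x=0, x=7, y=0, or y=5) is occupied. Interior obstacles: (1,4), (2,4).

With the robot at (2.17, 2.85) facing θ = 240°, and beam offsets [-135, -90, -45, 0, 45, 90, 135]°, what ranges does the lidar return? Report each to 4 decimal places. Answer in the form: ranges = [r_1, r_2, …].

beam 1: φ=-135°, α=105°
  d=(-0.2588,0.9659)  start (2,2)  tX=0.6568 tY=0.1553  stride 1/|dx|=3.8637 1/|dy|=1.0353
    cross y-line → (2,3), t=0.1553
    cross x-line → (1,3), t=0.6568
    cross y-line → (1,4), t=1.1906 (wall)
  → r_1 = 1.1906
beam 2: φ=-90°, α=150°
  d=(-0.8660,0.5000)  start (2,2)  tX=0.1963 tY=0.3000  stride 1/|dx|=1.1547 1/|dy|=2.0000
    cross x-line → (1,2), t=0.1963
    cross y-line → (1,3), t=0.3000
    cross x-line → (0,3), t=1.3510 (wall)
  → r_2 = 1.3510
beam 3: φ=-45°, α=195°
  d=(-0.9659,-0.2588)  start (2,2)  tX=0.1760 tY=3.2841  stride 1/|dx|=1.0353 1/|dy|=3.8637
    cross x-line → (1,2), t=0.1760
    cross x-line → (0,2), t=1.2113 (wall)
  → r_3 = 1.2113
beam 4: φ=0°, α=240°
  d=(-0.5000,-0.8660)  start (2,2)  tX=0.3400 tY=0.9815  stride 1/|dx|=2.0000 1/|dy|=1.1547
    cross x-line → (1,2), t=0.3400
    cross y-line → (1,1), t=0.9815
    cross y-line → (1,0), t=2.1362 (wall)
  → r_4 = 2.1362
beam 5: φ=45°, α=285°
  d=(0.2588,-0.9659)  start (2,2)  tX=3.2069 tY=0.8800  stride 1/|dx|=3.8637 1/|dy|=1.0353
    cross y-line → (2,1), t=0.8800
    cross y-line → (2,0), t=1.9153 (wall)
  → r_5 = 1.9153
beam 6: φ=90°, α=330°
  d=(0.8660,-0.5000)  start (2,2)  tX=0.9584 tY=1.7000  stride 1/|dx|=1.1547 1/|dy|=2.0000
    cross x-line → (3,2), t=0.9584
    cross y-line → (3,1), t=1.7000
    cross x-line → (4,1), t=2.1131
    cross x-line → (5,1), t=3.2678
    cross y-line → (5,0), t=3.7000 (wall)
  → r_6 = 3.7000
beam 7: φ=135°, α=15°
  d=(0.9659,0.2588)  start (2,2)  tX=0.8593 tY=0.5796  stride 1/|dx|=1.0353 1/|dy|=3.8637
    cross y-line → (2,3), t=0.5796
    cross x-line → (3,3), t=0.8593
    cross x-line → (4,3), t=1.8946
    cross x-line → (5,3), t=2.9298
    cross x-line → (6,3), t=3.9651
    cross y-line → (6,4), t=4.4433
    cross x-line → (7,4), t=5.0004 (wall)
  → r_7 = 5.0004

ranges = [1.1906, 1.3510, 1.2113, 2.1362, 1.9153, 3.7000, 5.0004]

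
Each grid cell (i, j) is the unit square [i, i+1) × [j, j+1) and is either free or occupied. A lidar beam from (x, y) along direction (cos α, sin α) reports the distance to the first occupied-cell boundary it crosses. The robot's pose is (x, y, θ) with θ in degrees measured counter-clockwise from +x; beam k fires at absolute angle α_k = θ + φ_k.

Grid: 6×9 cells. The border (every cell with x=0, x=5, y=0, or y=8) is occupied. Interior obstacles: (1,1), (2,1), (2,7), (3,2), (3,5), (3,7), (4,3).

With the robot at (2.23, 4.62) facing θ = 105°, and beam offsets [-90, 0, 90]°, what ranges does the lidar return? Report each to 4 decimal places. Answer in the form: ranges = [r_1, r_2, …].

beam 1: φ=-90°, α=15°
  direction (0.9659, 0.2588); cell (2,4); t to first gridline: x 0.7972, y 1.4682 (then +1.0353 / +3.8637)
    (3,4) via x @ 0.7972
    (3,5) via y @ 1.4682  # hit
  → r_1 = 1.4682
beam 2: φ=0°, α=105°
  direction (-0.2588, 0.9659); cell (2,4); t to first gridline: x 0.8887, y 0.3934 (then +3.8637 / +1.0353)
    (2,5) via y @ 0.3934
    (1,5) via x @ 0.8887
    (1,6) via y @ 1.4287
    (1,7) via y @ 2.4640
    (1,8) via y @ 3.4992  # hit
  → r_2 = 3.4992
beam 3: φ=90°, α=195°
  direction (-0.9659, -0.2588); cell (2,4); t to first gridline: x 0.2381, y 2.3955 (then +1.0353 / +3.8637)
    (1,4) via x @ 0.2381
    (0,4) via x @ 1.2734  # hit
  → r_3 = 1.2734

ranges = [1.4682, 3.4992, 1.2734]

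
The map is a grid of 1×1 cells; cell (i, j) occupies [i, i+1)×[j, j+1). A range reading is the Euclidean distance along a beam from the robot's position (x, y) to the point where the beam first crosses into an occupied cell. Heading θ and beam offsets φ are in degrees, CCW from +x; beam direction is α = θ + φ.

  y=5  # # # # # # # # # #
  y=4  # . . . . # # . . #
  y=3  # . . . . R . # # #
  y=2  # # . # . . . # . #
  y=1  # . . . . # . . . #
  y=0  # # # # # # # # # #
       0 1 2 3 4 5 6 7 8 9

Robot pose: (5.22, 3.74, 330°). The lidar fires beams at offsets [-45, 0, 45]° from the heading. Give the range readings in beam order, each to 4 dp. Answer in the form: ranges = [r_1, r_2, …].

beam 1: φ=-45°, α=285°
  dir = (cos 285°, sin 285°) = (0.2588, -0.9659); from cell (5,3)
  next x-line at t=3.0137, next y-line at t=0.7661; Δt_x=3.8637, Δt_y=1.0353
    y: enter (5,2) at t=0.7661
    y: enter (5,1) at t=1.8014 ← occupied
  → r_1 = 1.8014
beam 2: φ=0°, α=330°
  dir = (cos 330°, sin 330°) = (0.8660, -0.5000); from cell (5,3)
  next x-line at t=0.9007, next y-line at t=1.4800; Δt_x=1.1547, Δt_y=2.0000
    x: enter (6,3) at t=0.9007
    y: enter (6,2) at t=1.4800
    x: enter (7,2) at t=2.0554 ← occupied
  → r_2 = 2.0554
beam 3: φ=45°, α=15°
  dir = (cos 15°, sin 15°) = (0.9659, 0.2588); from cell (5,3)
  next x-line at t=0.8075, next y-line at t=1.0046; Δt_x=1.0353, Δt_y=3.8637
    x: enter (6,3) at t=0.8075
    y: enter (6,4) at t=1.0046 ← occupied
  → r_3 = 1.0046

ranges = [1.8014, 2.0554, 1.0046]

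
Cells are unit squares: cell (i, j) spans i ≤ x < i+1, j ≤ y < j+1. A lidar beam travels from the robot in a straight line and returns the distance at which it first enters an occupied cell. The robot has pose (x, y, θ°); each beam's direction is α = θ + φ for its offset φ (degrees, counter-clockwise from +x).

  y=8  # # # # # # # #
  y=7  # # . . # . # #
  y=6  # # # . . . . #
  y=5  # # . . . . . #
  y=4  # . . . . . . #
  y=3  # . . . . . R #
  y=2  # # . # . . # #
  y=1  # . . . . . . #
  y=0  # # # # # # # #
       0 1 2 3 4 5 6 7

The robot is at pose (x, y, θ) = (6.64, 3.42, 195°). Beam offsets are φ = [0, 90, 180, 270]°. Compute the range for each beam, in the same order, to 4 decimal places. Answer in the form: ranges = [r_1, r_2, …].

beam 1: φ=0°, α=195°
  d=(-0.9659,-0.2588)  start (6,3)  tX=0.6626 tY=1.6228  stride 1/|dx|=1.0353 1/|dy|=3.8637
    cross x-line → (5,3), t=0.6626
    cross y-line → (5,2), t=1.6228
    cross x-line → (4,2), t=1.6979
    cross x-line → (3,2), t=2.7331 (wall)
  → r_1 = 2.7331
beam 2: φ=90°, α=285°
  d=(0.2588,-0.9659)  start (6,3)  tX=1.3909 tY=0.4348  stride 1/|dx|=3.8637 1/|dy|=1.0353
    cross y-line → (6,2), t=0.4348 (wall)
  → r_2 = 0.4348
beam 3: φ=180°, α=15°
  d=(0.9659,0.2588)  start (6,3)  tX=0.3727 tY=2.2409  stride 1/|dx|=1.0353 1/|dy|=3.8637
    cross x-line → (7,3), t=0.3727 (wall)
  → r_3 = 0.3727
beam 4: φ=270°, α=105°
  d=(-0.2588,0.9659)  start (6,3)  tX=2.4728 tY=0.6005  stride 1/|dx|=3.8637 1/|dy|=1.0353
    cross y-line → (6,4), t=0.6005
    cross y-line → (6,5), t=1.6357
    cross x-line → (5,5), t=2.4728
    cross y-line → (5,6), t=2.6710
    cross y-line → (5,7), t=3.7063
    cross y-line → (5,8), t=4.7416 (wall)
  → r_4 = 4.7416

ranges = [2.7331, 0.4348, 0.3727, 4.7416]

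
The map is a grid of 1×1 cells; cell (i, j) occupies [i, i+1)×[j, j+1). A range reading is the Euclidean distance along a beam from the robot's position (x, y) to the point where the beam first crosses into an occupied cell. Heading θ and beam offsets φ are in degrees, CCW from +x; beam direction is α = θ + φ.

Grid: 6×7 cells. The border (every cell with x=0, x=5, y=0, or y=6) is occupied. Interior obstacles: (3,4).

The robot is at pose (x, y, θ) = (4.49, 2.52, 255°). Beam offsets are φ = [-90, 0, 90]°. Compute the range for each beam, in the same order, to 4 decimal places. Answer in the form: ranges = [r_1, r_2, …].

beam 1: φ=-90°, α=165°
  direction (-0.9659, 0.2588); cell (4,2); t to first gridline: x 0.5073, y 1.8546 (then +1.0353 / +3.8637)
    (3,2) via x @ 0.5073
    (2,2) via x @ 1.5426
    (2,3) via y @ 1.8546
    (1,3) via x @ 2.5778
    (0,3) via x @ 3.6131  # hit
  → r_1 = 3.6131
beam 2: φ=0°, α=255°
  direction (-0.2588, -0.9659); cell (4,2); t to first gridline: x 1.8932, y 0.5383 (then +3.8637 / +1.0353)
    (4,1) via y @ 0.5383
    (4,0) via y @ 1.5736  # hit
  → r_2 = 1.5736
beam 3: φ=90°, α=345°
  direction (0.9659, -0.2588); cell (4,2); t to first gridline: x 0.5280, y 2.0091 (then +1.0353 / +3.8637)
    (5,2) via x @ 0.5280  # hit
  → r_3 = 0.5280

ranges = [3.6131, 1.5736, 0.5280]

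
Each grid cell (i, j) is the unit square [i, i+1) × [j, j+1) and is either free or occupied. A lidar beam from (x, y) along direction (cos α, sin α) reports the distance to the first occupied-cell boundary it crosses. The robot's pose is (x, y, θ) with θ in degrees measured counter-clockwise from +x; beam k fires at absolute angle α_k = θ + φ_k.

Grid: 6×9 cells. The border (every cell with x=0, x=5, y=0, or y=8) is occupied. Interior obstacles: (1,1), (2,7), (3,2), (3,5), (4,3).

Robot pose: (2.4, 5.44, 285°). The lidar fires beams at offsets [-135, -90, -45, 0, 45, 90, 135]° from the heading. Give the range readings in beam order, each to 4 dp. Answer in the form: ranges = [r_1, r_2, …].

beam 1: φ=-135°, α=150°
  cosα=-0.8660 sinα=0.5000 | (2,5) | tMaxX 0.4619 tMaxY 1.1200 | tΔX 1.1547 tΔY 2.0000
    t=0.4619 [x] (1,5)
    t=1.1200 [y] (1,6)
    t=1.6166 [x] (0,6) — stop
  → r_1 = 1.6166
beam 2: φ=-90°, α=195°
  cosα=-0.9659 sinα=-0.2588 | (2,5) | tMaxX 0.4141 tMaxY 1.7000 | tΔX 1.0353 tΔY 3.8637
    t=0.4141 [x] (1,5)
    t=1.4494 [x] (0,5) — stop
  → r_2 = 1.4494
beam 3: φ=-45°, α=240°
  cosα=-0.5000 sinα=-0.8660 | (2,5) | tMaxX 0.8000 tMaxY 0.5081 | tΔX 2.0000 tΔY 1.1547
    t=0.5081 [y] (2,4)
    t=0.8000 [x] (1,4)
    t=1.6628 [y] (1,3)
    t=2.8000 [x] (0,3) — stop
  → r_3 = 2.8000
beam 4: φ=0°, α=285°
  cosα=0.2588 sinα=-0.9659 | (2,5) | tMaxX 2.3182 tMaxY 0.4555 | tΔX 3.8637 tΔY 1.0353
    t=0.4555 [y] (2,4)
    t=1.4908 [y] (2,3)
    t=2.3182 [x] (3,3)
    t=2.5261 [y] (3,2) — stop
  → r_4 = 2.5261
beam 5: φ=45°, α=330°
  cosα=0.8660 sinα=-0.5000 | (2,5) | tMaxX 0.6928 tMaxY 0.8800 | tΔX 1.1547 tΔY 2.0000
    t=0.6928 [x] (3,5) — stop
  → r_5 = 0.6928
beam 6: φ=90°, α=15°
  cosα=0.9659 sinα=0.2588 | (2,5) | tMaxX 0.6212 tMaxY 2.1637 | tΔX 1.0353 tΔY 3.8637
    t=0.6212 [x] (3,5) — stop
  → r_6 = 0.6212
beam 7: φ=135°, α=60°
  cosα=0.5000 sinα=0.8660 | (2,5) | tMaxX 1.2000 tMaxY 0.6466 | tΔX 2.0000 tΔY 1.1547
    t=0.6466 [y] (2,6)
    t=1.2000 [x] (3,6)
    t=1.8013 [y] (3,7)
    t=2.9560 [y] (3,8) — stop
  → r_7 = 2.9560

ranges = [1.6166, 1.4494, 2.8000, 2.5261, 0.6928, 0.6212, 2.9560]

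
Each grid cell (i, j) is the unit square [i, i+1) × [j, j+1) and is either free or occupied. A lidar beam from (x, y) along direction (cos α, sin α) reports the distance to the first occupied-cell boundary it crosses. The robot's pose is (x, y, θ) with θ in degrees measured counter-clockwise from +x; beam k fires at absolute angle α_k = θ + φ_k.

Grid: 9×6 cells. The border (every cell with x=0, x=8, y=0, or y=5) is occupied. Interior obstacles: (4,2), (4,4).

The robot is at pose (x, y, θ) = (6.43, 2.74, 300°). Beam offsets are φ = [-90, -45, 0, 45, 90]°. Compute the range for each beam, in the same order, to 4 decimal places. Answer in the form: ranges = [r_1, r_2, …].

beam 1: φ=-90°, α=210°
  dir = (cos 210°, sin 210°) = (-0.8660, -0.5000); from cell (6,2)
  next x-line at t=0.4965, next y-line at t=1.4800; Δt_x=1.1547, Δt_y=2.0000
    x: enter (5,2) at t=0.4965
    y: enter (5,1) at t=1.4800
    x: enter (4,1) at t=1.6512
    x: enter (3,1) at t=2.8059
    y: enter (3,0) at t=3.4800 ← occupied
  → r_1 = 3.4800
beam 2: φ=-45°, α=255°
  dir = (cos 255°, sin 255°) = (-0.2588, -0.9659); from cell (6,2)
  next x-line at t=1.6614, next y-line at t=0.7661; Δt_x=3.8637, Δt_y=1.0353
    y: enter (6,1) at t=0.7661
    x: enter (5,1) at t=1.6614
    y: enter (5,0) at t=1.8014 ← occupied
  → r_2 = 1.8014
beam 3: φ=0°, α=300°
  dir = (cos 300°, sin 300°) = (0.5000, -0.8660); from cell (6,2)
  next x-line at t=1.1400, next y-line at t=0.8545; Δt_x=2.0000, Δt_y=1.1547
    y: enter (6,1) at t=0.8545
    x: enter (7,1) at t=1.1400
    y: enter (7,0) at t=2.0092 ← occupied
  → r_3 = 2.0092
beam 4: φ=45°, α=345°
  dir = (cos 345°, sin 345°) = (0.9659, -0.2588); from cell (6,2)
  next x-line at t=0.5901, next y-line at t=2.8591; Δt_x=1.0353, Δt_y=3.8637
    x: enter (7,2) at t=0.5901
    x: enter (8,2) at t=1.6254 ← occupied
  → r_4 = 1.6254
beam 5: φ=90°, α=30°
  dir = (cos 30°, sin 30°) = (0.8660, 0.5000); from cell (6,2)
  next x-line at t=0.6582, next y-line at t=0.5200; Δt_x=1.1547, Δt_y=2.0000
    y: enter (6,3) at t=0.5200
    x: enter (7,3) at t=0.6582
    x: enter (8,3) at t=1.8129 ← occupied
  → r_5 = 1.8129

ranges = [3.4800, 1.8014, 2.0092, 1.6254, 1.8129]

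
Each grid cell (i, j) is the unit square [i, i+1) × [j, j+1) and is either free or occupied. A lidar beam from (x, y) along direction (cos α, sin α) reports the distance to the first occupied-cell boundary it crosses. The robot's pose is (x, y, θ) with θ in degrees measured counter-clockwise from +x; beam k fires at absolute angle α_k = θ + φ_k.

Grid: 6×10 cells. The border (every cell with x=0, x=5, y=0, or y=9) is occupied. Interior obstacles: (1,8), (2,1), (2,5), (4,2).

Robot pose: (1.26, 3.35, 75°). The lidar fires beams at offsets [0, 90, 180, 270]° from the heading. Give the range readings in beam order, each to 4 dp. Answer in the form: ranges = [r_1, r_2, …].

beam 1: φ=0°, α=75°
  cosα=0.2588 sinα=0.9659 | (1,3) | tMaxX 2.8591 tMaxY 0.6729 | tΔX 3.8637 tΔY 1.0353
    t=0.6729 [y] (1,4)
    t=1.7082 [y] (1,5)
    t=2.7435 [y] (1,6)
    t=2.8591 [x] (2,6)
    t=3.7788 [y] (2,7)
    t=4.8140 [y] (2,8)
    t=5.8493 [y] (2,9) — stop
  → r_1 = 5.8493
beam 2: φ=90°, α=165°
  cosα=-0.9659 sinα=0.2588 | (1,3) | tMaxX 0.2692 tMaxY 2.5114 | tΔX 1.0353 tΔY 3.8637
    t=0.2692 [x] (0,3) — stop
  → r_2 = 0.2692
beam 3: φ=180°, α=255°
  cosα=-0.2588 sinα=-0.9659 | (1,3) | tMaxX 1.0046 tMaxY 0.3623 | tΔX 3.8637 tΔY 1.0353
    t=0.3623 [y] (1,2)
    t=1.0046 [x] (0,2) — stop
  → r_3 = 1.0046
beam 4: φ=270°, α=345°
  cosα=0.9659 sinα=-0.2588 | (1,3) | tMaxX 0.7661 tMaxY 1.3523 | tΔX 1.0353 tΔY 3.8637
    t=0.7661 [x] (2,3)
    t=1.3523 [y] (2,2)
    t=1.8014 [x] (3,2)
    t=2.8367 [x] (4,2) — stop
  → r_4 = 2.8367

ranges = [5.8493, 0.2692, 1.0046, 2.8367]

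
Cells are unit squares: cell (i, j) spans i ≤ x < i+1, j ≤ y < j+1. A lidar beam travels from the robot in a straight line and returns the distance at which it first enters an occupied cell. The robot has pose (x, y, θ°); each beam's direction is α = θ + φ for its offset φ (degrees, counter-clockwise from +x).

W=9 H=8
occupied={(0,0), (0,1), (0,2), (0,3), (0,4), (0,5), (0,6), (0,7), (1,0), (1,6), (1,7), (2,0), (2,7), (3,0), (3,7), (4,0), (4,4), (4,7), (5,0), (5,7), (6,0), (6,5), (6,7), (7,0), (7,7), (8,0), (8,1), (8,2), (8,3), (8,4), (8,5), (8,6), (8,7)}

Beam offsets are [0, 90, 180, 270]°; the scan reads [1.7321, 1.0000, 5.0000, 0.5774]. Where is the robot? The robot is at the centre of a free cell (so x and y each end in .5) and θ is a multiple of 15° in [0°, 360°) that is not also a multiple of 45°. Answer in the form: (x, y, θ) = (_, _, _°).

(x, y, θ) = (5.5, 5.5, 120°)

Enumerate (i+0.5, j+0.5, θ) over the 39 free cells and 16 admissible headings. For each, cast all 4 beams and compare to the given ranges.
  (2.5, 6.5, 165°): beam 1 = 0.5176 ≠ 1.7321 ✗
  (2.5, 4.5, 300°): beam 1 = 4.0415 ≠ 1.7321 ✗
  (4.5, 3.5, 165°): beam 1 = 3.6235 ≠ 1.7321 ✗
  (6.5, 2.5, 60°): beam 1 = 3.0000 ≠ 1.7321 ✗
  …
  (5.5, 5.5, 120°): r_1=1.7321, r_2=1.0000, r_3=5.0000, r_4=0.5774 — all match ✓
Only this pose fits every beam.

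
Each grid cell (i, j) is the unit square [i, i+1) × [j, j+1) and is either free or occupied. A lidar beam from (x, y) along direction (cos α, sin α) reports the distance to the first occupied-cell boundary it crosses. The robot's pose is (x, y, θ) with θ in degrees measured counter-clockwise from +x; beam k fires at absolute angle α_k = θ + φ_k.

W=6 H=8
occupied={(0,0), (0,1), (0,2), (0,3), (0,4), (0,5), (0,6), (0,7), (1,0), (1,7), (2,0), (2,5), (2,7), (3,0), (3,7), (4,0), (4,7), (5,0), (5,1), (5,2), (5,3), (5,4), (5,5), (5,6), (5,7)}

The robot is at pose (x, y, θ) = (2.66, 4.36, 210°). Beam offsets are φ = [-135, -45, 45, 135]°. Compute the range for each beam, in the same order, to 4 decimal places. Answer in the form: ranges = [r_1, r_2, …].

ranges = [0.6626, 1.7186, 3.4785, 2.4225]

beam 1: φ=-135°, α=75°
  direction (0.2588, 0.9659); cell (2,4); t to first gridline: x 1.3137, y 0.6626 (then +3.8637 / +1.0353)
    (2,5) via y @ 0.6626  # hit
  → r_1 = 0.6626
beam 2: φ=-45°, α=165°
  direction (-0.9659, 0.2588); cell (2,4); t to first gridline: x 0.6833, y 2.4728 (then +1.0353 / +3.8637)
    (1,4) via x @ 0.6833
    (0,4) via x @ 1.7186  # hit
  → r_2 = 1.7186
beam 3: φ=45°, α=255°
  direction (-0.2588, -0.9659); cell (2,4); t to first gridline: x 2.5500, y 0.3727 (then +3.8637 / +1.0353)
    (2,3) via y @ 0.3727
    (2,2) via y @ 1.4080
    (2,1) via y @ 2.4433
    (1,1) via x @ 2.5500
    (1,0) via y @ 3.4785  # hit
  → r_3 = 3.4785
beam 4: φ=135°, α=345°
  direction (0.9659, -0.2588); cell (2,4); t to first gridline: x 0.3520, y 1.3909 (then +1.0353 / +3.8637)
    (3,4) via x @ 0.3520
    (4,4) via x @ 1.3873
    (4,3) via y @ 1.3909
    (5,3) via x @ 2.4225  # hit
  → r_4 = 2.4225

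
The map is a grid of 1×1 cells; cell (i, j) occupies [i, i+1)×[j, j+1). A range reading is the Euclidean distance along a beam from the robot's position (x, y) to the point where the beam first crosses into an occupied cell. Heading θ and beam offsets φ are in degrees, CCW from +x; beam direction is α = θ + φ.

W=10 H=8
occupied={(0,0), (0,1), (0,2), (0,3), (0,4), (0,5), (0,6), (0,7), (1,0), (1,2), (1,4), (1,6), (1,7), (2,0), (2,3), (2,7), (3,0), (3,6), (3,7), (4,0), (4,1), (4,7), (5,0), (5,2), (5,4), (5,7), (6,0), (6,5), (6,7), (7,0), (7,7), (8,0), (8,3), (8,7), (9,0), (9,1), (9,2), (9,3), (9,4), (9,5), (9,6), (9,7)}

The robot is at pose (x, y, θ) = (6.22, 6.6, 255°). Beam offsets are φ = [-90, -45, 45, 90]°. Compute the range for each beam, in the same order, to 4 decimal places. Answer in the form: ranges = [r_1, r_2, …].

beam 1: φ=-90°, α=165°
  direction (-0.9659, 0.2588); cell (6,6); t to first gridline: x 0.2278, y 1.5455 (then +1.0353 / +3.8637)
    (5,6) via x @ 0.2278
    (4,6) via x @ 1.2630
    (4,7) via y @ 1.5455  # hit
  → r_1 = 1.5455
beam 2: φ=-45°, α=210°
  direction (-0.8660, -0.5000); cell (6,6); t to first gridline: x 0.2540, y 1.2000 (then +1.1547 / +2.0000)
    (5,6) via x @ 0.2540
    (5,5) via y @ 1.2000
    (4,5) via x @ 1.4087
    (3,5) via x @ 2.5634
    (3,4) via y @ 3.2000
    (2,4) via x @ 3.7181
    (1,4) via x @ 4.8728  # hit
  → r_2 = 4.8728
beam 3: φ=45°, α=300°
  direction (0.5000, -0.8660); cell (6,6); t to first gridline: x 1.5600, y 0.6928 (then +2.0000 / +1.1547)
    (6,5) via y @ 0.6928  # hit
  → r_3 = 0.6928
beam 4: φ=90°, α=345°
  direction (0.9659, -0.2588); cell (6,6); t to first gridline: x 0.8075, y 2.3182 (then +1.0353 / +3.8637)
    (7,6) via x @ 0.8075
    (8,6) via x @ 1.8428
    (8,5) via y @ 2.3182
    (9,5) via x @ 2.8781  # hit
  → r_4 = 2.8781

ranges = [1.5455, 4.8728, 0.6928, 2.8781]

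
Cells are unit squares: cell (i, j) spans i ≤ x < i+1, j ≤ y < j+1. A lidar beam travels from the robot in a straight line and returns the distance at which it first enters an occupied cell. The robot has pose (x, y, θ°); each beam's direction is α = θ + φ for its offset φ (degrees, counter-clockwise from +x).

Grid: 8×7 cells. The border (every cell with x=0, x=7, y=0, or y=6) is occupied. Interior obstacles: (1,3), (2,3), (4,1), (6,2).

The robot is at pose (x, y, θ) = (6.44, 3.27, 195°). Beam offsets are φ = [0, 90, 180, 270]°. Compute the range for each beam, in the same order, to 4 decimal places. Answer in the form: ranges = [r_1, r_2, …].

beam 1: φ=0°, α=195°
  direction (-0.9659, -0.2588); cell (6,3); t to first gridline: x 0.4555, y 1.0432 (then +1.0353 / +3.8637)
    (5,3) via x @ 0.4555
    (5,2) via y @ 1.0432
    (4,2) via x @ 1.4908
    (3,2) via x @ 2.5261
    (2,2) via x @ 3.5614
    (1,2) via x @ 4.5966
    (1,1) via y @ 4.9069
    (0,1) via x @ 5.6319  # hit
  → r_1 = 5.6319
beam 2: φ=90°, α=285°
  direction (0.2588, -0.9659); cell (6,3); t to first gridline: x 2.1637, y 0.2795 (then +3.8637 / +1.0353)
    (6,2) via y @ 0.2795  # hit
  → r_2 = 0.2795
beam 3: φ=180°, α=15°
  direction (0.9659, 0.2588); cell (6,3); t to first gridline: x 0.5798, y 2.8205 (then +1.0353 / +3.8637)
    (7,3) via x @ 0.5798  # hit
  → r_3 = 0.5798
beam 4: φ=270°, α=105°
  direction (-0.2588, 0.9659); cell (6,3); t to first gridline: x 1.7000, y 0.7558 (then +3.8637 / +1.0353)
    (6,4) via y @ 0.7558
    (5,4) via x @ 1.7000
    (5,5) via y @ 1.7910
    (5,6) via y @ 2.8263  # hit
  → r_4 = 2.8263

ranges = [5.6319, 0.2795, 0.5798, 2.8263]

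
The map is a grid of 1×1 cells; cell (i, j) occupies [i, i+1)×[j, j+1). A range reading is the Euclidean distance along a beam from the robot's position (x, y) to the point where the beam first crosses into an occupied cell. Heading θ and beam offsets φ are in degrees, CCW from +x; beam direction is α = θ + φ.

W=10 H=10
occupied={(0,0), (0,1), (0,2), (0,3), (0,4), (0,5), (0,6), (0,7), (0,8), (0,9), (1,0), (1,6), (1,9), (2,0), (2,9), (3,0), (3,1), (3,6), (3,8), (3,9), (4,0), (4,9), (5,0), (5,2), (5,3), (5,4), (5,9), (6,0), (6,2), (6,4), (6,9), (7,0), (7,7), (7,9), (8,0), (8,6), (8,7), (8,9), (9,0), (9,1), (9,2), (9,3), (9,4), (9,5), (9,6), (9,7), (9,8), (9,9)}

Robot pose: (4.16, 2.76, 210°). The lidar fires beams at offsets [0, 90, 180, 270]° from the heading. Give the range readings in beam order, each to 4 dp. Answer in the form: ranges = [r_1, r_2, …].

ranges = [3.5200, 2.0323, 0.9699, 4.3200]

beam 1: φ=0°, α=210°
  d=(-0.8660,-0.5000)  start (4,2)  tX=0.1848 tY=1.5200  stride 1/|dx|=1.1547 1/|dy|=2.0000
    cross x-line → (3,2), t=0.1848
    cross x-line → (2,2), t=1.3395
    cross y-line → (2,1), t=1.5200
    cross x-line → (1,1), t=2.4942
    cross y-line → (1,0), t=3.5200 (wall)
  → r_1 = 3.5200
beam 2: φ=90°, α=300°
  d=(0.5000,-0.8660)  start (4,2)  tX=1.6800 tY=0.8776  stride 1/|dx|=2.0000 1/|dy|=1.1547
    cross y-line → (4,1), t=0.8776
    cross x-line → (5,1), t=1.6800
    cross y-line → (5,0), t=2.0323 (wall)
  → r_2 = 2.0323
beam 3: φ=180°, α=30°
  d=(0.8660,0.5000)  start (4,2)  tX=0.9699 tY=0.4800  stride 1/|dx|=1.1547 1/|dy|=2.0000
    cross y-line → (4,3), t=0.4800
    cross x-line → (5,3), t=0.9699 (wall)
  → r_3 = 0.9699
beam 4: φ=270°, α=120°
  d=(-0.5000,0.8660)  start (4,2)  tX=0.3200 tY=0.2771  stride 1/|dx|=2.0000 1/|dy|=1.1547
    cross y-line → (4,3), t=0.2771
    cross x-line → (3,3), t=0.3200
    cross y-line → (3,4), t=1.4318
    cross x-line → (2,4), t=2.3200
    cross y-line → (2,5), t=2.5865
    cross y-line → (2,6), t=3.7412
    cross x-line → (1,6), t=4.3200 (wall)
  → r_4 = 4.3200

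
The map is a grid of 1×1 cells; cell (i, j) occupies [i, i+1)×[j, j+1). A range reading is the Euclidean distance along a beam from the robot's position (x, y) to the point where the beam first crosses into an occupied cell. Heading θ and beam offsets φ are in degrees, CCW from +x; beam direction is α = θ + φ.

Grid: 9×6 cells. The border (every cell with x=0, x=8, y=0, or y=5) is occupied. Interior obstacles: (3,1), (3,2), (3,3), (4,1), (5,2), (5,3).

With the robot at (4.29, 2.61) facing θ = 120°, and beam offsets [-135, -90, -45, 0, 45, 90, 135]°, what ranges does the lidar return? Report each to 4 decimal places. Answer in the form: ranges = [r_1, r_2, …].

ranges = [0.7350, 0.8198, 2.4743, 0.5800, 0.3002, 0.3349, 0.6315]

beam 1: φ=-135°, α=345°
  d=(0.9659,-0.2588)  start (4,2)  tX=0.7350 tY=2.3569  stride 1/|dx|=1.0353 1/|dy|=3.8637
    cross x-line → (5,2), t=0.7350 (wall)
  → r_1 = 0.7350
beam 2: φ=-90°, α=30°
  d=(0.8660,0.5000)  start (4,2)  tX=0.8198 tY=0.7800  stride 1/|dx|=1.1547 1/|dy|=2.0000
    cross y-line → (4,3), t=0.7800
    cross x-line → (5,3), t=0.8198 (wall)
  → r_2 = 0.8198
beam 3: φ=-45°, α=75°
  d=(0.2588,0.9659)  start (4,2)  tX=2.7432 tY=0.4038  stride 1/|dx|=3.8637 1/|dy|=1.0353
    cross y-line → (4,3), t=0.4038
    cross y-line → (4,4), t=1.4390
    cross y-line → (4,5), t=2.4743 (wall)
  → r_3 = 2.4743
beam 4: φ=0°, α=120°
  d=(-0.5000,0.8660)  start (4,2)  tX=0.5800 tY=0.4503  stride 1/|dx|=2.0000 1/|dy|=1.1547
    cross y-line → (4,3), t=0.4503
    cross x-line → (3,3), t=0.5800 (wall)
  → r_4 = 0.5800
beam 5: φ=45°, α=165°
  d=(-0.9659,0.2588)  start (4,2)  tX=0.3002 tY=1.5068  stride 1/|dx|=1.0353 1/|dy|=3.8637
    cross x-line → (3,2), t=0.3002 (wall)
  → r_5 = 0.3002
beam 6: φ=90°, α=210°
  d=(-0.8660,-0.5000)  start (4,2)  tX=0.3349 tY=1.2200  stride 1/|dx|=1.1547 1/|dy|=2.0000
    cross x-line → (3,2), t=0.3349 (wall)
  → r_6 = 0.3349
beam 7: φ=135°, α=255°
  d=(-0.2588,-0.9659)  start (4,2)  tX=1.1205 tY=0.6315  stride 1/|dx|=3.8637 1/|dy|=1.0353
    cross y-line → (4,1), t=0.6315 (wall)
  → r_7 = 0.6315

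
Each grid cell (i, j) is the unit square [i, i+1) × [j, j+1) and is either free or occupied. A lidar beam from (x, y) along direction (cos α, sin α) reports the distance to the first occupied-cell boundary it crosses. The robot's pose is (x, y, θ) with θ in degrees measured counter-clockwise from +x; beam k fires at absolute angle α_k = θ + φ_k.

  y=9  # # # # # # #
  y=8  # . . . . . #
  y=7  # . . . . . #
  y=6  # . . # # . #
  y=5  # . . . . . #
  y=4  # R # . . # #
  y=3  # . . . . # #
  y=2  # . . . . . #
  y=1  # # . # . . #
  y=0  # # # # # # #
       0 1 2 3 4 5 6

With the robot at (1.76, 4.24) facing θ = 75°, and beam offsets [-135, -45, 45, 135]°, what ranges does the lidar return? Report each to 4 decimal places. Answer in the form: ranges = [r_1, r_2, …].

beam 1: φ=-135°, α=300°
  cosα=0.5000 sinα=-0.8660 | (1,4) | tMaxX 0.4800 tMaxY 0.2771 | tΔX 2.0000 tΔY 1.1547
    t=0.2771 [y] (1,3)
    t=0.4800 [x] (2,3)
    t=1.4318 [y] (2,2)
    t=2.4800 [x] (3,2)
    t=2.5865 [y] (3,1) — stop
  → r_1 = 2.5865
beam 2: φ=-45°, α=30°
  cosα=0.8660 sinα=0.5000 | (1,4) | tMaxX 0.2771 tMaxY 1.5200 | tΔX 1.1547 tΔY 2.0000
    t=0.2771 [x] (2,4) — stop
  → r_2 = 0.2771
beam 3: φ=45°, α=120°
  cosα=-0.5000 sinα=0.8660 | (1,4) | tMaxX 1.5200 tMaxY 0.8776 | tΔX 2.0000 tΔY 1.1547
    t=0.8776 [y] (1,5)
    t=1.5200 [x] (0,5) — stop
  → r_3 = 1.5200
beam 4: φ=135°, α=210°
  cosα=-0.8660 sinα=-0.5000 | (1,4) | tMaxX 0.8776 tMaxY 0.4800 | tΔX 1.1547 tΔY 2.0000
    t=0.4800 [y] (1,3)
    t=0.8776 [x] (0,3) — stop
  → r_4 = 0.8776

ranges = [2.5865, 0.2771, 1.5200, 0.8776]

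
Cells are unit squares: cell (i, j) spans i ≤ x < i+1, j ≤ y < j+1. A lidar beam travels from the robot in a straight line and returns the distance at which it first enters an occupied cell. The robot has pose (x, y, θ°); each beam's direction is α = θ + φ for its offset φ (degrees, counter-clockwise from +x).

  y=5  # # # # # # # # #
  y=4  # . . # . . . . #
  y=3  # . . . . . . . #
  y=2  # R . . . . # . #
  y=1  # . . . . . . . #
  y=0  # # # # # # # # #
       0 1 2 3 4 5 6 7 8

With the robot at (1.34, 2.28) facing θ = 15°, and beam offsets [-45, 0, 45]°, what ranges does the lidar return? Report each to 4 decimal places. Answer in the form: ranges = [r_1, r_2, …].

ranges = [2.5600, 6.8949, 3.1408]

beam 1: φ=-45°, α=330°
  direction (0.8660, -0.5000); cell (1,2); t to first gridline: x 0.7621, y 0.5600 (then +1.1547 / +2.0000)
    (1,1) via y @ 0.5600
    (2,1) via x @ 0.7621
    (3,1) via x @ 1.9168
    (3,0) via y @ 2.5600  # hit
  → r_1 = 2.5600
beam 2: φ=0°, α=15°
  direction (0.9659, 0.2588); cell (1,2); t to first gridline: x 0.6833, y 2.7819 (then +1.0353 / +3.8637)
    (2,2) via x @ 0.6833
    (3,2) via x @ 1.7186
    (4,2) via x @ 2.7538
    (4,3) via y @ 2.7819
    (5,3) via x @ 3.7891
    (6,3) via x @ 4.8244
    (7,3) via x @ 5.8597
    (7,4) via y @ 6.6456
    (8,4) via x @ 6.8949  # hit
  → r_2 = 6.8949
beam 3: φ=45°, α=60°
  direction (0.5000, 0.8660); cell (1,2); t to first gridline: x 1.3200, y 0.8314 (then +2.0000 / +1.1547)
    (1,3) via y @ 0.8314
    (2,3) via x @ 1.3200
    (2,4) via y @ 1.9861
    (2,5) via y @ 3.1408  # hit
  → r_3 = 3.1408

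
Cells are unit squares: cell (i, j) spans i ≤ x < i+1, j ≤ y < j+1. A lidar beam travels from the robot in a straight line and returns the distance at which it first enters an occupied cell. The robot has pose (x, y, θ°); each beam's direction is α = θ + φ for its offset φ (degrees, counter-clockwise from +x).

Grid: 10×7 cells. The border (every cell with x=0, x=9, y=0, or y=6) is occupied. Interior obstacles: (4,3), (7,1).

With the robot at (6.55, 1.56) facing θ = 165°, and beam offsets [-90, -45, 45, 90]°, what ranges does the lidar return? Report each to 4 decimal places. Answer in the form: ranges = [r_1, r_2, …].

ranges = [4.5966, 5.1269, 1.1200, 0.5798]

beam 1: φ=-90°, α=75°
  direction (0.2588, 0.9659); cell (6,1); t to first gridline: x 1.7387, y 0.4555 (then +3.8637 / +1.0353)
    (6,2) via y @ 0.4555
    (6,3) via y @ 1.4908
    (7,3) via x @ 1.7387
    (7,4) via y @ 2.5261
    (7,5) via y @ 3.5614
    (7,6) via y @ 4.5966  # hit
  → r_1 = 4.5966
beam 2: φ=-45°, α=120°
  direction (-0.5000, 0.8660); cell (6,1); t to first gridline: x 1.1000, y 0.5081 (then +2.0000 / +1.1547)
    (6,2) via y @ 0.5081
    (5,2) via x @ 1.1000
    (5,3) via y @ 1.6628
    (5,4) via y @ 2.8175
    (4,4) via x @ 3.1000
    (4,5) via y @ 3.9722
    (3,5) via x @ 5.1000
    (3,6) via y @ 5.1269  # hit
  → r_2 = 5.1269
beam 3: φ=45°, α=210°
  direction (-0.8660, -0.5000); cell (6,1); t to first gridline: x 0.6351, y 1.1200 (then +1.1547 / +2.0000)
    (5,1) via x @ 0.6351
    (5,0) via y @ 1.1200  # hit
  → r_3 = 1.1200
beam 4: φ=90°, α=255°
  direction (-0.2588, -0.9659); cell (6,1); t to first gridline: x 2.1250, y 0.5798 (then +3.8637 / +1.0353)
    (6,0) via y @ 0.5798  # hit
  → r_4 = 0.5798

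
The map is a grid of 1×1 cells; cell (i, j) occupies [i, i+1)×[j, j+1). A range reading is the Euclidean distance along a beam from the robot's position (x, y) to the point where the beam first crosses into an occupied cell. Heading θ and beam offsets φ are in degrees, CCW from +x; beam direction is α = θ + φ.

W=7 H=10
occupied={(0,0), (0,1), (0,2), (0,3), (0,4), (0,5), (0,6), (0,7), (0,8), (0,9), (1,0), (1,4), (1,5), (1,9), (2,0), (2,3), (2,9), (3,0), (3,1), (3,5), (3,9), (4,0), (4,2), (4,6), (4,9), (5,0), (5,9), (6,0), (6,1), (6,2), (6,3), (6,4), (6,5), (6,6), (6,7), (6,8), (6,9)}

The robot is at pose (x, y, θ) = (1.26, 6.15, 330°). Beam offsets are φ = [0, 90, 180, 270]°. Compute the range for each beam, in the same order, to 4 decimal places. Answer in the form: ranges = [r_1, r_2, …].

ranges = [0.3000, 3.2909, 0.3002, 0.1732]

beam 1: φ=0°, α=330°
  cosα=0.8660 sinα=-0.5000 | (1,6) | tMaxX 0.8545 tMaxY 0.3000 | tΔX 1.1547 tΔY 2.0000
    t=0.3000 [y] (1,5) — stop
  → r_1 = 0.3000
beam 2: φ=90°, α=60°
  cosα=0.5000 sinα=0.8660 | (1,6) | tMaxX 1.4800 tMaxY 0.9815 | tΔX 2.0000 tΔY 1.1547
    t=0.9815 [y] (1,7)
    t=1.4800 [x] (2,7)
    t=2.1362 [y] (2,8)
    t=3.2909 [y] (2,9) — stop
  → r_2 = 3.2909
beam 3: φ=180°, α=150°
  cosα=-0.8660 sinα=0.5000 | (1,6) | tMaxX 0.3002 tMaxY 1.7000 | tΔX 1.1547 tΔY 2.0000
    t=0.3002 [x] (0,6) — stop
  → r_3 = 0.3002
beam 4: φ=270°, α=240°
  cosα=-0.5000 sinα=-0.8660 | (1,6) | tMaxX 0.5200 tMaxY 0.1732 | tΔX 2.0000 tΔY 1.1547
    t=0.1732 [y] (1,5) — stop
  → r_4 = 0.1732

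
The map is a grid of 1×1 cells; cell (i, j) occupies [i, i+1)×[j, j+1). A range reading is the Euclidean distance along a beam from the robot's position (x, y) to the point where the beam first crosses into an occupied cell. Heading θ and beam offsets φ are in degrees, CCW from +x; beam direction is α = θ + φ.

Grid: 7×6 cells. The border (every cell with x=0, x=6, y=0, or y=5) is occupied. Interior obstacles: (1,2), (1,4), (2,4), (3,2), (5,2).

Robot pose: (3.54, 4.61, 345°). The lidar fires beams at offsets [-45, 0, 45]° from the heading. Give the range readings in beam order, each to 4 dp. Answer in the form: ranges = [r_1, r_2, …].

ranges = [2.9200, 2.5468, 0.7800]

beam 1: φ=-45°, α=300°
  direction (0.5000, -0.8660); cell (3,4); t to first gridline: x 0.9200, y 0.7044 (then +2.0000 / +1.1547)
    (3,3) via y @ 0.7044
    (4,3) via x @ 0.9200
    (4,2) via y @ 1.8591
    (5,2) via x @ 2.9200  # hit
  → r_1 = 2.9200
beam 2: φ=0°, α=345°
  direction (0.9659, -0.2588); cell (3,4); t to first gridline: x 0.4762, y 2.3569 (then +1.0353 / +3.8637)
    (4,4) via x @ 0.4762
    (5,4) via x @ 1.5115
    (5,3) via y @ 2.3569
    (6,3) via x @ 2.5468  # hit
  → r_2 = 2.5468
beam 3: φ=45°, α=30°
  direction (0.8660, 0.5000); cell (3,4); t to first gridline: x 0.5312, y 0.7800 (then +1.1547 / +2.0000)
    (4,4) via x @ 0.5312
    (4,5) via y @ 0.7800  # hit
  → r_3 = 0.7800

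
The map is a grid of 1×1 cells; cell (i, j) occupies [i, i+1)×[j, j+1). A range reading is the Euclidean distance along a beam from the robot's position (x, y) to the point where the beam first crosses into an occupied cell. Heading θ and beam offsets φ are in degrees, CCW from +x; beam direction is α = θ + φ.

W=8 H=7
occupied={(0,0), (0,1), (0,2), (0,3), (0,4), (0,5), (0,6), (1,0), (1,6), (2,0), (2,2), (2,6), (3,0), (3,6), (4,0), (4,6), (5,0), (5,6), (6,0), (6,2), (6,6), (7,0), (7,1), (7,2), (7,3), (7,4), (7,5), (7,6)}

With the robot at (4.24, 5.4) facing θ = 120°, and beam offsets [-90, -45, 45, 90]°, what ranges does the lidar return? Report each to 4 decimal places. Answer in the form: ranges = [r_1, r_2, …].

beam 1: φ=-90°, α=30°
  cosα=0.8660 sinα=0.5000 | (4,5) | tMaxX 0.8776 tMaxY 1.2000 | tΔX 1.1547 tΔY 2.0000
    t=0.8776 [x] (5,5)
    t=1.2000 [y] (5,6) — stop
  → r_1 = 1.2000
beam 2: φ=-45°, α=75°
  cosα=0.2588 sinα=0.9659 | (4,5) | tMaxX 2.9364 tMaxY 0.6212 | tΔX 3.8637 tΔY 1.0353
    t=0.6212 [y] (4,6) — stop
  → r_2 = 0.6212
beam 3: φ=45°, α=165°
  cosα=-0.9659 sinα=0.2588 | (4,5) | tMaxX 0.2485 tMaxY 2.3182 | tΔX 1.0353 tΔY 3.8637
    t=0.2485 [x] (3,5)
    t=1.2837 [x] (2,5)
    t=2.3182 [y] (2,6) — stop
  → r_3 = 2.3182
beam 4: φ=90°, α=210°
  cosα=-0.8660 sinα=-0.5000 | (4,5) | tMaxX 0.2771 tMaxY 0.8000 | tΔX 1.1547 tΔY 2.0000
    t=0.2771 [x] (3,5)
    t=0.8000 [y] (3,4)
    t=1.4318 [x] (2,4)
    t=2.5865 [x] (1,4)
    t=2.8000 [y] (1,3)
    t=3.7412 [x] (0,3) — stop
  → r_4 = 3.7412

ranges = [1.2000, 0.6212, 2.3182, 3.7412]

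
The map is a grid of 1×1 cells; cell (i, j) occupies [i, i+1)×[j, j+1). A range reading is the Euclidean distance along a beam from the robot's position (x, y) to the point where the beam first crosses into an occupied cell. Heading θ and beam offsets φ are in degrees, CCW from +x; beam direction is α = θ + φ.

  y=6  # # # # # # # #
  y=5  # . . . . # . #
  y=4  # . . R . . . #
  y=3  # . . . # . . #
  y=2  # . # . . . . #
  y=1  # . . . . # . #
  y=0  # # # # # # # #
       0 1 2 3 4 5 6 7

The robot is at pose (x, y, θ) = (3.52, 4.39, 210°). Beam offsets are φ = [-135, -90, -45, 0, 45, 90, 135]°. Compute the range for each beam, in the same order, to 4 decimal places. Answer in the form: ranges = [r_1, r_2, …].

ranges = [1.6668, 1.8591, 2.6089, 2.9098, 2.0091, 0.9600, 1.5068]

beam 1: φ=-135°, α=75°
  cosα=0.2588 sinα=0.9659 | (3,4) | tMaxX 1.8546 tMaxY 0.6315 | tΔX 3.8637 tΔY 1.0353
    t=0.6315 [y] (3,5)
    t=1.6668 [y] (3,6) — stop
  → r_1 = 1.6668
beam 2: φ=-90°, α=120°
  cosα=-0.5000 sinα=0.8660 | (3,4) | tMaxX 1.0400 tMaxY 0.7044 | tΔX 2.0000 tΔY 1.1547
    t=0.7044 [y] (3,5)
    t=1.0400 [x] (2,5)
    t=1.8591 [y] (2,6) — stop
  → r_2 = 1.8591
beam 3: φ=-45°, α=165°
  cosα=-0.9659 sinα=0.2588 | (3,4) | tMaxX 0.5383 tMaxY 2.3569 | tΔX 1.0353 tΔY 3.8637
    t=0.5383 [x] (2,4)
    t=1.5736 [x] (1,4)
    t=2.3569 [y] (1,5)
    t=2.6089 [x] (0,5) — stop
  → r_3 = 2.6089
beam 4: φ=0°, α=210°
  cosα=-0.8660 sinα=-0.5000 | (3,4) | tMaxX 0.6004 tMaxY 0.7800 | tΔX 1.1547 tΔY 2.0000
    t=0.6004 [x] (2,4)
    t=0.7800 [y] (2,3)
    t=1.7551 [x] (1,3)
    t=2.7800 [y] (1,2)
    t=2.9098 [x] (0,2) — stop
  → r_4 = 2.9098
beam 5: φ=45°, α=255°
  cosα=-0.2588 sinα=-0.9659 | (3,4) | tMaxX 2.0091 tMaxY 0.4038 | tΔX 3.8637 tΔY 1.0353
    t=0.4038 [y] (3,3)
    t=1.4390 [y] (3,2)
    t=2.0091 [x] (2,2) — stop
  → r_5 = 2.0091
beam 6: φ=90°, α=300°
  cosα=0.5000 sinα=-0.8660 | (3,4) | tMaxX 0.9600 tMaxY 0.4503 | tΔX 2.0000 tΔY 1.1547
    t=0.4503 [y] (3,3)
    t=0.9600 [x] (4,3) — stop
  → r_6 = 0.9600
beam 7: φ=135°, α=345°
  cosα=0.9659 sinα=-0.2588 | (3,4) | tMaxX 0.4969 tMaxY 1.5068 | tΔX 1.0353 tΔY 3.8637
    t=0.4969 [x] (4,4)
    t=1.5068 [y] (4,3) — stop
  → r_7 = 1.5068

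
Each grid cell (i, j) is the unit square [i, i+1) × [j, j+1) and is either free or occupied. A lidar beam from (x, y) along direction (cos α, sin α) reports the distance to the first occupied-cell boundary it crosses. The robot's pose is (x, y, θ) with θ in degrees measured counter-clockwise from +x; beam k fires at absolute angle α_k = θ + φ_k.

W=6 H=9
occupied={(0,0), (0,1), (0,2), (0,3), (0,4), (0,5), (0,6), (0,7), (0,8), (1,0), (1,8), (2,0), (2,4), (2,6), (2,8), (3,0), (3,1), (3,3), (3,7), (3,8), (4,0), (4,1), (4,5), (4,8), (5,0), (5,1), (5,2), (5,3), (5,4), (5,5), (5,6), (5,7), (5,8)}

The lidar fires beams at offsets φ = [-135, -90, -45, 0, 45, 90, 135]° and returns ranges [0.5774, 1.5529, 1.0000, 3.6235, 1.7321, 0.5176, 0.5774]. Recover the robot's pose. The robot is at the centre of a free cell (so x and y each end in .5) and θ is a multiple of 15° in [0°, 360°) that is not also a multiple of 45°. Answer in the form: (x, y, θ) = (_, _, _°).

(x, y, θ) = (3.5, 4.5, 75°)

The pose lattice has 21·16 = 336 candidates. Test each by forward raycasting.
  (1.5, 5.5, 150°): beam 1 = 3.6235 ≠ 0.5774 ✗
  (4.5, 2.5, 15°): beam 2 = 0.5176 ≠ 1.5529 ✗
  (4.5, 2.5, 285°): beam 1 = 1.0000 ≠ 0.5774 ✗
  (3.5, 5.5, 240°): beam 1 = 1.5529 ≠ 0.5774 ✗
  (2.5, 1.5, 120°): beam 1 = 0.5176 ≠ 0.5774 ✗
  …
  (3.5, 4.5, 75°): r_1=0.5774, r_2=1.5529, r_3=1.0000, r_4=3.6235, r_5=1.7321, r_6=0.5176, r_7=0.5774 — all match ✓
Only this pose fits every beam.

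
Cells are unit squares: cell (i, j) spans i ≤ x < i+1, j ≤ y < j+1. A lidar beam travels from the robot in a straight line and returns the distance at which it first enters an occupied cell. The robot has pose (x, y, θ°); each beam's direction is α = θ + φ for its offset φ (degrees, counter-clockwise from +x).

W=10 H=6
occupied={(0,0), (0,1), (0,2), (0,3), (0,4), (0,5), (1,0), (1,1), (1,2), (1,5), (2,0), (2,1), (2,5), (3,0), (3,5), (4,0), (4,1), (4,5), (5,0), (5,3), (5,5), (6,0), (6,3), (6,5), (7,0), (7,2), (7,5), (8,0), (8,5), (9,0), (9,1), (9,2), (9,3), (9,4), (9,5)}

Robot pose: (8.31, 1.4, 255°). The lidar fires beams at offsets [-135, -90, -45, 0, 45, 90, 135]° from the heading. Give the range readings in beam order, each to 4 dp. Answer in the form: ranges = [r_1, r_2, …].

ranges = [0.6928, 7.5679, 0.8000, 0.4141, 0.4619, 0.7143, 0.7967]

beam 1: φ=-135°, α=120°
  dir = (cos 120°, sin 120°) = (-0.5000, 0.8660); from cell (8,1)
  next x-line at t=0.6200, next y-line at t=0.6928; Δt_x=2.0000, Δt_y=1.1547
    x: enter (7,1) at t=0.6200
    y: enter (7,2) at t=0.6928 ← occupied
  → r_1 = 0.6928
beam 2: φ=-90°, α=165°
  dir = (cos 165°, sin 165°) = (-0.9659, 0.2588); from cell (8,1)
  next x-line at t=0.3209, next y-line at t=2.3182; Δt_x=1.0353, Δt_y=3.8637
    x: enter (7,1) at t=0.3209
    x: enter (6,1) at t=1.3562
    y: enter (6,2) at t=2.3182
    x: enter (5,2) at t=2.3915
    x: enter (4,2) at t=3.4268
    x: enter (3,2) at t=4.4620
    x: enter (2,2) at t=5.4973
    y: enter (2,3) at t=6.1819
    x: enter (1,3) at t=6.5326
    x: enter (0,3) at t=7.5679 ← occupied
  → r_2 = 7.5679
beam 3: φ=-45°, α=210°
  dir = (cos 210°, sin 210°) = (-0.8660, -0.5000); from cell (8,1)
  next x-line at t=0.3580, next y-line at t=0.8000; Δt_x=1.1547, Δt_y=2.0000
    x: enter (7,1) at t=0.3580
    y: enter (7,0) at t=0.8000 ← occupied
  → r_3 = 0.8000
beam 4: φ=0°, α=255°
  dir = (cos 255°, sin 255°) = (-0.2588, -0.9659); from cell (8,1)
  next x-line at t=1.1977, next y-line at t=0.4141; Δt_x=3.8637, Δt_y=1.0353
    y: enter (8,0) at t=0.4141 ← occupied
  → r_4 = 0.4141
beam 5: φ=45°, α=300°
  dir = (cos 300°, sin 300°) = (0.5000, -0.8660); from cell (8,1)
  next x-line at t=1.3800, next y-line at t=0.4619; Δt_x=2.0000, Δt_y=1.1547
    y: enter (8,0) at t=0.4619 ← occupied
  → r_5 = 0.4619
beam 6: φ=90°, α=345°
  dir = (cos 345°, sin 345°) = (0.9659, -0.2588); from cell (8,1)
  next x-line at t=0.7143, next y-line at t=1.5455; Δt_x=1.0353, Δt_y=3.8637
    x: enter (9,1) at t=0.7143 ← occupied
  → r_6 = 0.7143
beam 7: φ=135°, α=30°
  dir = (cos 30°, sin 30°) = (0.8660, 0.5000); from cell (8,1)
  next x-line at t=0.7967, next y-line at t=1.2000; Δt_x=1.1547, Δt_y=2.0000
    x: enter (9,1) at t=0.7967 ← occupied
  → r_7 = 0.7967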